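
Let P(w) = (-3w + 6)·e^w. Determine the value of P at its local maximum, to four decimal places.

Differentiating with the product rule gives P'(w) = (-3w + 3)·e^w. Since e^w > 0, the only critical point is w = 1.
P''(1) has the same sign as -3 < 0, so this is a local maximum.
P(1) = (3)·e^(1) ≈ 8.1548.

8.1548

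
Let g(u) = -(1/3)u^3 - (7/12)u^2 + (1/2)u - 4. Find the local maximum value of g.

g'(u) = -u^2 - (7/6)u + 1/2 = 0 at u = -3/2, 1/3.
Since g''(u) = -2u - 7/6, we get g''(-3/2) = 11/6 > 0 ⇒ local minimum; g''(1/3) = -11/6 < 0 ⇒ local maximum.
The local maximum is g(1/3) = -1267/324.

-1267/324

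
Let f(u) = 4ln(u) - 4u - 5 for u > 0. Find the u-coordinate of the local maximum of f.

1

f'(u) = 4/u − 4 = 0 gives u = 1.
f''(u) = -4/u², which is negative for u > 0, so this is a local maximum.
f(1) = 4·ln(1) - 4 - 5 ≈ -9.0000.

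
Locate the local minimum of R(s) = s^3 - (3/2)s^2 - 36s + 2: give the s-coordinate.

4

R'(s) = 3s^2 - 3s - 36 = 0 at s = -3, 4.
Since R''(s) = 6s - 3, we get R''(-3) = -21 < 0 ⇒ local maximum; R''(4) = 21 > 0 ⇒ local minimum.
So the local minimum value is R(4) = -102.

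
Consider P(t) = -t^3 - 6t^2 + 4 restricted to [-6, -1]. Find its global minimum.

Differentiating, P'(t) = -3t^2 - 12t; whose only zero in [-6, -1] is t = -4.
Candidates: P(-6) = 4; P(-4) = -28; P(-1) = -1.
The minimum over the interval is -28, attained at t = -4.

-28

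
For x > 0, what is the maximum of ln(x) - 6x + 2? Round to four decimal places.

-0.7918

P'(x) = 1/x − 6 = 0 gives x = 1/6.
P''(x) = -1/x², which is negative for x > 0, so this is a local maximum.
P(1/6) = 1·ln(1/6) - 1 + 2 ≈ -0.7918.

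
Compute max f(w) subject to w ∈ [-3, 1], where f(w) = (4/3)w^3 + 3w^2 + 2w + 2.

25/3

f'(w) = 4w^2 + 6w + 2, which vanishes at w = -1 and w = -1/2.
Compare values at every candidate in [-3, 1]: f(-3) = -13; f(-1) = 5/3; f(-1/2) = 19/12; f(1) = 25/3.
Hence the absolute maximum is 25/3 at w = 1.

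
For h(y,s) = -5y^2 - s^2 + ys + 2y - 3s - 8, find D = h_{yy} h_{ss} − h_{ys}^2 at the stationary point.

∂h/∂y = -10y + s + 2 = 0 and ∂h/∂s = y - 2s - 3 = 0, so (y, s) = (1/19, -28/19).
The Hessian has h_{yy} = -10, h_{ss} = -2, h_{ys} = 1, giving D = 19 > 0 with h_{yy} < 0, so the point is a local maximum.
D = (-10)·(-2) − (1)^2 = 19.

19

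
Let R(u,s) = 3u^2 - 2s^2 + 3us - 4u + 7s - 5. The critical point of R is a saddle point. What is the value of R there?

34/33

∂R/∂u = 6u + 3s - 4 = 0 and ∂R/∂s = 3u - 4s + 7 = 0, so (u, s) = (-5/33, 18/11).
The Hessian has R_{uu} = 6, R_{ss} = -4, R_{us} = 3, giving D = -33 < 0, so the point is a saddle point.
R(-5/33, 18/11) = 34/33.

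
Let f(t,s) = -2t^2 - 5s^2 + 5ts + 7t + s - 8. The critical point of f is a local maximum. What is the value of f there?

∂f/∂t = -4t + 5s + 7 = 0 and ∂f/∂s = 5t - 10s + 1 = 0, so (t, s) = (5, 13/5).
The Hessian has f_{tt} = -4, f_{ss} = -10, f_{ts} = 5, giving D = 15 > 0 with f_{tt} < 0, so the point is a local maximum.
f(5, 13/5) = 54/5.

54/5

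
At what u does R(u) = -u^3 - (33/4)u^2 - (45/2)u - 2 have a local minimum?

-3

R'(u) = -3u^2 - (33/2)u - 45/2. Setting R'(u) = 0 gives u ∈ {-3, -5/2}.
Since R''(u) = -6u - 33/2, we get R''(-3) = 3/2 > 0 ⇒ local minimum; R''(-5/2) = -3/2 < 0 ⇒ local maximum.
So the local minimum value is R(-3) = 73/4.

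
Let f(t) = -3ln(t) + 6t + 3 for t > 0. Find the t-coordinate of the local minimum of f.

f'(t) = -3/t + 6 = 0 gives t = 1/2.
f''(t) = 3/t², which is positive for t > 0, so this is a local minimum.
f(1/2) = -3·ln(1/2) + 3 + 3 ≈ 8.0794.

1/2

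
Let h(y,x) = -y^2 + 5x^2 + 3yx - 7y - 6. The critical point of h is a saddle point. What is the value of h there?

71/29

∂h/∂y = -2y + 3x - 7 = 0 and ∂h/∂x = 3y + 10x = 0, so (y, x) = (-70/29, 21/29).
The Hessian has h_{yy} = -2, h_{xx} = 10, h_{yx} = 3, giving D = -29 < 0, so the point is a saddle point.
h(-70/29, 21/29) = 71/29.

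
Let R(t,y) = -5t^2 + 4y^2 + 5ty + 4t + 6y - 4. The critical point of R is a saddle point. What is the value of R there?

∂R/∂t = -10t + 5y + 4 = 0 and ∂R/∂y = 5t + 8y + 6 = 0, so (t, y) = (2/105, -16/21).
The Hessian has R_{tt} = -10, R_{yy} = 8, R_{ty} = 5, giving D = -105 < 0, so the point is a saddle point.
R(2/105, -16/21) = -656/105.

-656/105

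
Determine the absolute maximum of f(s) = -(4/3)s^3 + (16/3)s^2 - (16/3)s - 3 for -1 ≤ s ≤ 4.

9

f'(s) = -4s^2 + (32/3)s - 16/3, which vanishes at s = 2/3 and s = 2.
Evaluating at the critical points and endpoints: f(-1) = 9,  f(2/3) = -371/81,  f(2) = -3,  f(4) = -73/3.
Hence the absolute maximum is 9 at s = -1.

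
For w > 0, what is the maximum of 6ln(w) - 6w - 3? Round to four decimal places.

g'(w) = 6/w − 6 = 0 gives w = 1.
g''(w) = -6/w², which is negative for w > 0, so this is a local maximum.
g(1) = 6·ln(1) - 6 - 3 ≈ -9.0000.

-9.0000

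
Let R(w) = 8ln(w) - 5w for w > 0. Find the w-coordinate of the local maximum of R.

8/5

R'(w) = 8/w − 5 = 0 gives w = 8/5.
R''(w) = -8/w², which is negative for w > 0, so this is a local maximum.
R(8/5) = 8·ln(8/5) - 8 ≈ -4.2400.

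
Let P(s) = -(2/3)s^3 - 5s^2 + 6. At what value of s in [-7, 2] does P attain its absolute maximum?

0

P'(s) = -2s^2 - 10s, which vanishes at s = -5 and s = 0.
Compare values at every candidate in [-7, 2]: P(-7) = -31/3, P(-5) = -107/3, P(0) = 6, P(2) = -58/3.
Hence the absolute maximum is 6 at s = 0.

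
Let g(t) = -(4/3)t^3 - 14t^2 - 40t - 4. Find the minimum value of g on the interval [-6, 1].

-178/3

g'(t) = -4t^2 - 28t - 40, which vanishes at t = -5 and t = -2.
Candidates: g(-6) = 20, g(-5) = 38/3, g(-2) = 92/3, g(1) = -178/3.
Hence the absolute minimum is -178/3 at t = 1.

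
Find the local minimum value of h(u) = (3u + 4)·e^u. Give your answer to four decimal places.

-0.2909

h'(u) = 3·e^u + (3u + 4)·1·e^u = (3u + 7)·e^u. Since e^u > 0, the only critical point is u = -7/3.
h''(-7/3) has the same sign as 3 > 0, so this is a local minimum.
h(-7/3) = (-3)·e^(-7/3) ≈ -0.2909.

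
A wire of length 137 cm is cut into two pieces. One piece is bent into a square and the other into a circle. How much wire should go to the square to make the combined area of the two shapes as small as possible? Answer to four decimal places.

Let x be the length used for the square. Square side x/4; circle radius (137−x)/(2π).
A(x) = (x/4)² + π·((137−x)/(2π))² = x²/16 + (137−x)²/(4π) for 0 ≤ x ≤ 137. A'(x) = x/8 − (137−x)/(2π) = 0 gives x = 4·137/(π+4) ≈ 76.7336.
A'' = 1/8 + 1/(2π) > 0, so this gives the minimum combined area; x ≈ 76.7336 cm to the square.

76.7336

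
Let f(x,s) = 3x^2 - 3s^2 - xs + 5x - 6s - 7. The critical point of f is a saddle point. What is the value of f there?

∂f/∂x = 6x - s + 5 = 0 and ∂f/∂s = -x - 6s - 6 = 0, so (x, s) = (-36/37, -31/37).
The Hessian has f_{xx} = 6, f_{ss} = -6, f_{xs} = -1, giving D = -37 < 0, so the point is a saddle point.
f(-36/37, -31/37) = -256/37.

-256/37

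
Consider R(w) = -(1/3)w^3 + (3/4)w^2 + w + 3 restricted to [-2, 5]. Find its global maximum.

20/3

R'(w) = -w^2 + (3/2)w + 1, which vanishes at w = -1/2 and w = 2.
Evaluating at the critical points and endpoints: R(-2) = 20/3, R(-1/2) = 131/48, R(2) = 16/3, R(5) = -179/12.
The maximum over the interval is 20/3, attained at w = -2.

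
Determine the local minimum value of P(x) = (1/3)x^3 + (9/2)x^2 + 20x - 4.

Critical points: P'(x) = x^2 + 9x + 20 vanishes at x = -5, -4.
Since P''(x) = 2x + 9, we get P''(-5) = -1 < 0 ⇒ local maximum; P''(-4) = 1 > 0 ⇒ local minimum.
The local minimum is P(-4) = -100/3.

-100/3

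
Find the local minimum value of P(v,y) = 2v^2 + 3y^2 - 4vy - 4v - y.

∂P/∂v = 4v - 4y - 4 = 0 and ∂P/∂y = -4v + 6y - 1 = 0, so (v, y) = (7/2, 5/2).
The Hessian has P_{vv} = 4, P_{yy} = 6, P_{vy} = -4, giving D = 8 > 0 with P_{vv} > 0, so the point is a local minimum.
P(7/2, 5/2) = -33/4.

-33/4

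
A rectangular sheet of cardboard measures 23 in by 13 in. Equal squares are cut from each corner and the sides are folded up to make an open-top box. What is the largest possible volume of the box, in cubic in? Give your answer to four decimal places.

With cut size x, the volume is V(x) = x(23 − 2x)(13 − 2x) for 0 < x < 6.5.
V'(x) = 12x^2 − 144x + 299. Setting V'(x) = 0 gives x ≈ 2.6708 (the root in (0, 6.5)).
V''(x) = 24x − 144 is negative there, so this is the maximum; V ≈ 361.1859.

361.1859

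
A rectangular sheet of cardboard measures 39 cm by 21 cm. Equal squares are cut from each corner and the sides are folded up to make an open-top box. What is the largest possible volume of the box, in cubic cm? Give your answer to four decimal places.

1621.2173

With cut size x, the volume is V(x) = x(39 − 2x)(21 − 2x) for 0 < x < 10.5.
V'(x) = 12x^2 − 240x + 819. Setting V'(x) = 0 gives x ≈ 4.3653 (the root in (0, 10.5)).
V''(x) = 24x − 240 is negative there, so this is the maximum; V ≈ 1621.2173.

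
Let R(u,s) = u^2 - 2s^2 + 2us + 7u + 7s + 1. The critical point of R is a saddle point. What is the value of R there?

-45/4

∂R/∂u = 2u + 2s + 7 = 0 and ∂R/∂s = 2u - 4s + 7 = 0, so (u, s) = (-7/2, 0).
The Hessian has R_{uu} = 2, R_{ss} = -4, R_{us} = 2, giving D = -12 < 0, so the point is a saddle point.
R(-7/2, 0) = -45/4.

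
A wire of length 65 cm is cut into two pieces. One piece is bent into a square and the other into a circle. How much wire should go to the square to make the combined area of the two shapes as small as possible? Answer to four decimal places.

36.4064

Let x be the length used for the square. Square side x/4; circle radius (65−x)/(2π).
A(x) = (x/4)² + π·((65−x)/(2π))² = x²/16 + (65−x)²/(4π) for 0 ≤ x ≤ 65. A'(x) = x/8 − (65−x)/(2π) = 0 gives x = 4·65/(π+4) ≈ 36.4064.
A'' = 1/8 + 1/(2π) > 0, so this gives the minimum combined area; x ≈ 36.4064 cm to the square.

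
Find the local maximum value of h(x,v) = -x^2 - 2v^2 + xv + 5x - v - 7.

∂h/∂x = -2x + v + 5 = 0 and ∂h/∂v = x - 4v - 1 = 0, so (x, v) = (19/7, 3/7).
The Hessian has h_{xx} = -2, h_{vv} = -4, h_{xv} = 1, giving D = 7 > 0 with h_{xx} < 0, so the point is a local maximum.
h(19/7, 3/7) = -3/7.

-3/7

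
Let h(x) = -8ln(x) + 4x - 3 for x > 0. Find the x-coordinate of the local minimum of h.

2

h'(x) = -8/x + 4 = 0 gives x = 2.
h''(x) = 8/x², which is positive for x > 0, so this is a local minimum.
h(2) = -8·ln(2) + 8 - 3 ≈ -0.5452.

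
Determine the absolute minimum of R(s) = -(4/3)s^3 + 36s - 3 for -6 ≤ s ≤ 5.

R'(s) = -4s^2 + 36, which vanishes at s = -3 and s = 3.
Evaluating at the critical points and endpoints: R(-6) = 69,  R(-3) = -75,  R(3) = 69,  R(5) = 31/3.
Hence the absolute minimum is -75 at s = -3.

-75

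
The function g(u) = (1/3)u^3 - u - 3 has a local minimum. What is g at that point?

Critical points: g'(u) = u^2 - 1 vanishes at u = -1, 1.
Second-derivative test with g''(u) = 2u: g''(-1) = -2 < 0 ⇒ local maximum; g''(1) = 2 > 0 ⇒ local minimum.
So the local minimum value is g(1) = -11/3.

-11/3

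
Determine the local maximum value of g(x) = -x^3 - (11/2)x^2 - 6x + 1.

g'(x) = -3x^2 - 11x - 6. Setting g'(x) = 0 gives x ∈ {-3, -2/3}.
Since g''(x) = -6x - 11, we get g''(-3) = 7 > 0 ⇒ local minimum; g''(-2/3) = -7 < 0 ⇒ local maximum.
The local maximum is g(-2/3) = 77/27.

77/27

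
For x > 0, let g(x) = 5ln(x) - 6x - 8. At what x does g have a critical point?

g'(x) = 5/x − 6 = 0 gives x = 5/6.
g''(x) = -5/x², which is negative for x > 0, so this is a local maximum.
g(5/6) = 5·ln(5/6) - 5 - 8 ≈ -13.9116.

5/6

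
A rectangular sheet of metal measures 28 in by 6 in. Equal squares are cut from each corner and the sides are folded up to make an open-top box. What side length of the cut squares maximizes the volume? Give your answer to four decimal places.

With cut size x, the volume is V(x) = x(28 − 2x)(6 − 2x) for 0 < x < 3.
V'(x) = 12x^2 − 136x + 168. Setting V'(x) = 0 gives x ≈ 1.4110 (the root in (0, 3)).
V''(x) = 24x − 136 is negative there, so this is the maximum; V ≈ 112.9021.

1.4110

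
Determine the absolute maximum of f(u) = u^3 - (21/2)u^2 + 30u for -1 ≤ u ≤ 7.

f'(u) = 3u^2 - 21u + 30, which vanishes at u = 2 and u = 5.
Evaluating at the critical points and endpoints: f(-1) = -83/2, f(2) = 26, f(5) = 25/2, f(7) = 77/2.
So the maximum is f(7) = 77/2.

77/2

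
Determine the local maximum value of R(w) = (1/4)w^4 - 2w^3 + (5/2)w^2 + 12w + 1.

R'(w) = w^3 - 6w^2 + 5w + 12. Setting R'(w) = 0 gives w ∈ {-1, 3, 4}.
R''(w) = 3w^2 - 12w + 5. R''(-1) = 20 > 0 ⇒ local minimum; R''(3) = -4 < 0 ⇒ local maximum; R''(4) = 5 > 0 ⇒ local minimum.
So the local maximum value is R(3) = 103/4.

103/4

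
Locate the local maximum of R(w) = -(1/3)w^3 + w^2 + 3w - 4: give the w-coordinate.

Critical points: R'(w) = -w^2 + 2w + 3 vanishes at w = -1, 3.
R''(w) = -2w + 2. R''(-1) = 4 > 0 ⇒ local minimum; R''(3) = -4 < 0 ⇒ local maximum.
So the local maximum value is R(3) = 5.

3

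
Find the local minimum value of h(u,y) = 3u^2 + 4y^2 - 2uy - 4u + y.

∂h/∂u = 6u - 2y - 4 = 0 and ∂h/∂y = -2u + 8y + 1 = 0, so (u, y) = (15/22, 1/22).
The Hessian has h_{uu} = 6, h_{yy} = 8, h_{uy} = -2, giving D = 44 > 0 with h_{uu} > 0, so the point is a local minimum.
h(15/22, 1/22) = -59/44.

-59/44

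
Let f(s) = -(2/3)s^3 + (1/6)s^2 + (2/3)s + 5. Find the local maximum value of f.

431/81

f'(s) = -2s^2 + (1/3)s + 2/3 = 0 at s = -1/2, 2/3.
Second-derivative test with f''(s) = -4s + 1/3: f''(-1/2) = 7/3 > 0 ⇒ local minimum; f''(2/3) = -7/3 < 0 ⇒ local maximum.
Thus f has its local maximum at s = 2/3, with value 431/81.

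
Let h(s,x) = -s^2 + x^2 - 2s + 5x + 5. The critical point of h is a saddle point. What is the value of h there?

∂h/∂s = -2s - 2 = 0 and ∂h/∂x = 2x + 5 = 0, so (s, x) = (-1, -5/2).
The Hessian has h_{ss} = -2, h_{xx} = 2, h_{sx} = 0, giving D = -4 < 0, so the point is a saddle point.
h(-1, -5/2) = -1/4.

-1/4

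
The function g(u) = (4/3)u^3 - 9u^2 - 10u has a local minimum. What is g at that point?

Critical points: g'(u) = 4u^2 - 18u - 10 vanishes at u = -1/2, 5.
Second-derivative test with g''(u) = 8u - 18: g''(-1/2) = -22 < 0 ⇒ local maximum; g''(5) = 22 > 0 ⇒ local minimum.
The local minimum is g(5) = -325/3.

-325/3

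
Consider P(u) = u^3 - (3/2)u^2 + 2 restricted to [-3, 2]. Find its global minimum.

Differentiating, P'(u) = 3u^2 - 3u; which vanishes at u = 0 and u = 1.
Evaluating at the critical points and endpoints: P(-3) = -77/2, P(0) = 2, P(1) = 3/2, P(2) = 4.
Hence the absolute minimum is -77/2 at u = -3.

-77/2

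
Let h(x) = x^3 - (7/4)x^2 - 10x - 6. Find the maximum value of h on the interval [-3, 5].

The derivative is 3x^2 - (7/2)x - 10, which vanishes at x = -4/3 and x = 5/2.
Candidates: h(-3) = -75/4, h(-4/3) = 50/27, h(5/2) = -421/16, h(5) = 101/4.
So the maximum is h(5) = 101/4.

101/4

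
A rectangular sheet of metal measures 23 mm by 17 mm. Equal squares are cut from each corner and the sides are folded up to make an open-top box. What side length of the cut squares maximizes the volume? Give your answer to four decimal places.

With cut size x, the volume is V(x) = x(23 − 2x)(17 − 2x) for 0 < x < 8.5.
V'(x) = 12x^2 − 160x + 391. Setting V'(x) = 0 gives x ≈ 3.2227 (the root in (0, 8.5)).
V''(x) = 24x − 160 is negative there, so this is the maximum; V ≈ 563.0933.

3.2227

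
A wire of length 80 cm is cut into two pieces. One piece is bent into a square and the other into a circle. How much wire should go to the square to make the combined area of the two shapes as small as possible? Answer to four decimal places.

Let x be the length used for the square. Square side x/4; circle radius (80−x)/(2π).
A(x) = (x/4)² + π·((80−x)/(2π))² = x²/16 + (80−x)²/(4π) for 0 ≤ x ≤ 80. A'(x) = x/8 − (80−x)/(2π) = 0 gives x = 4·80/(π+4) ≈ 44.8079.
A'' = 1/8 + 1/(2π) > 0, so this gives the minimum combined area; x ≈ 44.8079 cm to the square.

44.8079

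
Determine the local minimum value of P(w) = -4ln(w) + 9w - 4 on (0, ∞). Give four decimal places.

3.2437

P'(w) = -4/w + 9 = 0 gives w = 4/9.
P''(w) = 4/w², which is positive for w > 0, so this is a local minimum.
P(4/9) = -4·ln(4/9) + 4 - 4 ≈ 3.2437.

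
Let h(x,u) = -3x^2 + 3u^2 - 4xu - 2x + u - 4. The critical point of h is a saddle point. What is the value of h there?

-207/52

∂h/∂x = -6x - 4u - 2 = 0 and ∂h/∂u = -4x + 6u + 1 = 0, so (x, u) = (-2/13, -7/26).
The Hessian has h_{xx} = -6, h_{uu} = 6, h_{xu} = -4, giving D = -52 < 0, so the point is a saddle point.
h(-2/13, -7/26) = -207/52.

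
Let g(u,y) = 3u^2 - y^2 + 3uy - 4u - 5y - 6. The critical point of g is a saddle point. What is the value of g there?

∂g/∂u = 6u + 3y - 4 = 0 and ∂g/∂y = 3u - 2y - 5 = 0, so (u, y) = (23/21, -6/7).
The Hessian has g_{uu} = 6, g_{yy} = -2, g_{uy} = 3, giving D = -21 < 0, so the point is a saddle point.
g(23/21, -6/7) = -127/21.

-127/21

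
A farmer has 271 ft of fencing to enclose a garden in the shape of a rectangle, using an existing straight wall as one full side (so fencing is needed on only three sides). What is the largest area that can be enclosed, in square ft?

73441/8

Let the sides perpendicular to the wall have length x and the parallel side y, so 2x + y = 271 and the area is A = xy = x(271 − 2x).
A'(x) = 271 − 4x = 0 gives x = 271/4, and A''(x) = −4 < 0 confirms a maximum.
Then y = 271 − 2·271/4 = 271/2 and A = 73441/8.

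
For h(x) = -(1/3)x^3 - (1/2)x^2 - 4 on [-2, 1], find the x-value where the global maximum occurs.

-2

The derivative is -x^2 - x, which vanishes at x = -1 and x = 0.
Compare values at every candidate in [-2, 1]: h(-2) = -10/3, h(-1) = -25/6, h(0) = -4, h(1) = -29/6.
So the maximum is h(-2) = -10/3.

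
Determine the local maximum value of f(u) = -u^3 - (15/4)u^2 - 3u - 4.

Critical points: f'(u) = -3u^2 - (15/2)u - 3 vanishes at u = -2, -1/2.
Second-derivative test with f''(u) = -6u - 15/2: f''(-2) = 9/2 > 0 ⇒ local minimum; f''(-1/2) = -9/2 < 0 ⇒ local maximum.
The local maximum is f(-1/2) = -53/16.

-53/16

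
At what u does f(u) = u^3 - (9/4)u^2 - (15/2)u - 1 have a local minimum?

f'(u) = 3u^2 - (9/2)u - 15/2 = 0 at u = -1, 5/2.
f''(u) = 6u - 9/2. f''(-1) = -21/2 < 0 ⇒ local maximum; f''(5/2) = 21/2 > 0 ⇒ local minimum.
The local minimum is f(5/2) = -291/16.

5/2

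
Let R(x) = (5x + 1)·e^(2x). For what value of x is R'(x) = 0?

By the product rule, R'(x) = (10x + 7)·e^(2x). Since e^(2x) > 0, the only critical point is x = -7/10.
R''(-7/10) has the same sign as 10 > 0, so this is a local minimum.
R(-7/10) = (-5/2)·e^(-7/5) ≈ -0.6165.

-7/10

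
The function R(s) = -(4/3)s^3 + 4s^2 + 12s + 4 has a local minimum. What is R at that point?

R'(s) = -4s^2 + 8s + 12. Setting R'(s) = 0 gives s ∈ {-1, 3}.
R''(s) = -8s + 8. R''(-1) = 16 > 0 ⇒ local minimum; R''(3) = -16 < 0 ⇒ local maximum.
So the local minimum value is R(-1) = -8/3.

-8/3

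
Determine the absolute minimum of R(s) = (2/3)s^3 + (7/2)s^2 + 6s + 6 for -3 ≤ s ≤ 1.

R'(s) = 2s^2 + 7s + 6, which vanishes at s = -2 and s = -3/2.
Compare values at every candidate in [-3, 1]: R(-3) = 3/2; R(-2) = 8/3; R(-3/2) = 21/8; R(1) = 97/6.
Hence the absolute minimum is 3/2 at s = -3.

3/2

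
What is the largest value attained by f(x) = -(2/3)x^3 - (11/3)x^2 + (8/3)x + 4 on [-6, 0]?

4

The derivative is -2x^2 - (22/3)x + 8/3, whose only zero in [-6, 0] is x = -4.
Compare values at every candidate in [-6, 0]: f(-6) = 0; f(-4) = -68/3; f(0) = 4.
Hence the absolute maximum is 4 at x = 0.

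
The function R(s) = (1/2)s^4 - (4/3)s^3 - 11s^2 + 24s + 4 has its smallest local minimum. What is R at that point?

-181/2

R'(s) = 2s^3 - 4s^2 - 22s + 24. Setting R'(s) = 0 gives s ∈ {-3, 1, 4}.
Second-derivative test with R''(s) = 6s^2 - 8s - 22: R''(-3) = 56 > 0 ⇒ local minimum; R''(1) = -24 < 0 ⇒ local maximum; R''(4) = 42 > 0 ⇒ local minimum.
So the smallest local minimum value is R(-3) = -181/2.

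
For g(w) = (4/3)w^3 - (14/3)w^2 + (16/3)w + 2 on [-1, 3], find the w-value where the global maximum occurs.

3

Differentiating, g'(w) = 4w^2 - (28/3)w + 16/3; which vanishes at w = 1 and w = 4/3.
Evaluating at the critical points and endpoints: g(-1) = -28/3, g(1) = 4, g(4/3) = 322/81, g(3) = 12.
Hence the absolute maximum is 12 at w = 3.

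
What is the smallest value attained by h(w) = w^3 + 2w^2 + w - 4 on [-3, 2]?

The derivative is 3w^2 + 4w + 1, which vanishes at w = -1 and w = -1/3.
Compare values at every candidate in [-3, 2]: h(-3) = -16; h(-1) = -4; h(-1/3) = -112/27; h(2) = 14.
The minimum over the interval is -16, attained at w = -3.

-16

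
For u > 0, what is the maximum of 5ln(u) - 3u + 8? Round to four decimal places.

5.5541

f'(u) = 5/u − 3 = 0 gives u = 5/3.
f''(u) = -5/u², which is negative for u > 0, so this is a local maximum.
f(5/3) = 5·ln(5/3) - 5 + 8 ≈ 5.5541.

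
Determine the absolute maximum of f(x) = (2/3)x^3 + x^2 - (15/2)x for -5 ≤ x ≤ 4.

Differentiating, f'(x) = 2x^2 + 2x - 15/2; which vanishes at x = -5/2 and x = 3/2.
Candidates: f(-5) = -125/6; f(-5/2) = 175/12; f(3/2) = -27/4; f(4) = 86/3.
So the maximum is f(4) = 86/3.

86/3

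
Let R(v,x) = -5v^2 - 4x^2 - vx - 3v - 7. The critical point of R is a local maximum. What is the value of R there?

-517/79

∂R/∂v = -10v - x - 3 = 0 and ∂R/∂x = -v - 8x = 0, so (v, x) = (-24/79, 3/79).
The Hessian has R_{vv} = -10, R_{xx} = -8, R_{vx} = -1, giving D = 79 > 0 with R_{vv} < 0, so the point is a local maximum.
R(-24/79, 3/79) = -517/79.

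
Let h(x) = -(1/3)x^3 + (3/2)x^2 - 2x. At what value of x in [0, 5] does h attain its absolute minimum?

h'(x) = -x^2 + 3x - 2, which vanishes at x = 1 and x = 2.
Candidates: h(0) = 0, h(1) = -5/6, h(2) = -2/3, h(5) = -85/6.
So the minimum is h(5) = -85/6.

5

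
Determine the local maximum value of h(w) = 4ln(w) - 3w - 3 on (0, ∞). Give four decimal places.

-5.8493

h'(w) = 4/w − 3 = 0 gives w = 4/3.
h''(w) = -4/w², which is negative for w > 0, so this is a local maximum.
h(4/3) = 4·ln(4/3) - 4 - 3 ≈ -5.8493.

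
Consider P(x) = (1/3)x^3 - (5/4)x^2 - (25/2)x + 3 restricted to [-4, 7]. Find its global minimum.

The derivative is x^2 - (5/2)x - 25/2, which vanishes at x = -5/2 and x = 5.
Candidates: P(-4) = 35/3; P(-5/2) = 1019/48; P(5) = -589/12; P(7) = -377/12.
Hence the absolute minimum is -589/12 at x = 5.

-589/12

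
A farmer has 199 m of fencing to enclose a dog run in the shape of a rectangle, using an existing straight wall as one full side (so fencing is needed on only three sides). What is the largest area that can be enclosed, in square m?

39601/8

Let the sides perpendicular to the wall have length x and the parallel side y, so 2x + y = 199 and the area is A = xy = x(199 − 2x).
A'(x) = 199 − 4x = 0 gives x = 199/4, and A''(x) = −4 < 0 confirms a maximum.
Then y = 199 − 2·199/4 = 199/2 and A = 39601/8.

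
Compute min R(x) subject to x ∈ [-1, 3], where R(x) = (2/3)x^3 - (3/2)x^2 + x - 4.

The derivative is 2x^2 - 3x + 1, which vanishes at x = 1/2 and x = 1.
Compare values at every candidate in [-1, 3]: R(-1) = -43/6,  R(1/2) = -91/24,  R(1) = -23/6,  R(3) = 7/2.
The minimum over the interval is -43/6, attained at x = -1.

-43/6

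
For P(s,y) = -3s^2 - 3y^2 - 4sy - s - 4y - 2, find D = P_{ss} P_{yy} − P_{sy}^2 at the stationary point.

∂P/∂s = -6s - 4y - 1 = 0 and ∂P/∂y = -4s - 6y - 4 = 0, so (s, y) = (1/2, -1).
The Hessian has P_{ss} = -6, P_{yy} = -6, P_{sy} = -4, giving D = 20 > 0 with P_{ss} < 0, so the point is a local maximum.
D = (-6)·(-6) − (-4)^2 = 20.

20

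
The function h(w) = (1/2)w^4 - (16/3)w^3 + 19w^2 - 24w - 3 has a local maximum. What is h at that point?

h'(w) = 2w^3 - 16w^2 + 38w - 24 = 0 at w = 1, 3, 4.
Since h''(w) = 6w^2 - 32w + 38, we get h''(1) = 12 > 0 ⇒ local minimum; h''(3) = -4 < 0 ⇒ local maximum; h''(4) = 6 > 0 ⇒ local minimum.
Thus h has its local maximum at w = 3, with value -15/2.

-15/2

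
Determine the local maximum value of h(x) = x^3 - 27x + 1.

55

h'(x) = 3x^2 - 27. Setting h'(x) = 0 gives x ∈ {-3, 3}.
h''(x) = 6x. h''(-3) = -18 < 0 ⇒ local maximum; h''(3) = 18 > 0 ⇒ local minimum.
Thus h has its local maximum at x = -3, with value 55.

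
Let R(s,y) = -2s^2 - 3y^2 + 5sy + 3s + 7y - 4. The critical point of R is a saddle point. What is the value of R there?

∂R/∂s = -4s + 5y + 3 = 0 and ∂R/∂y = 5s - 6y + 7 = 0, so (s, y) = (-53, -43).
The Hessian has R_{ss} = -4, R_{yy} = -6, R_{sy} = 5, giving D = -1 < 0, so the point is a saddle point.
R(-53, -43) = -234.

-234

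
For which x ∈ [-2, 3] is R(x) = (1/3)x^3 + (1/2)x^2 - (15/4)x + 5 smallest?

3/2

Differentiating, R'(x) = x^2 + x - 15/4; whose only zero in [-2, 3] is x = 3/2.
Compare values at every candidate in [-2, 3]: R(-2) = 71/6,  R(3/2) = 13/8,  R(3) = 29/4.
So the minimum is R(3/2) = 13/8.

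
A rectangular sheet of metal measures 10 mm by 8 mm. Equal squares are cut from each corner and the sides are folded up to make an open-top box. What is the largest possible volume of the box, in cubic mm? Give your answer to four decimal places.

52.5138

With cut size x, the volume is V(x) = x(10 − 2x)(8 − 2x) for 0 < x < 4.
V'(x) = 12x^2 − 72x + 80. Setting V'(x) = 0 gives x ≈ 1.4725 (the root in (0, 4)).
V''(x) = 24x − 72 is negative there, so this is the maximum; V ≈ 52.5138.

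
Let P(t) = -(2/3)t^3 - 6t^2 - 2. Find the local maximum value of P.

-2

P'(t) = -2t^2 - 12t. Setting P'(t) = 0 gives t ∈ {-6, 0}.
P''(t) = -4t - 12. P''(-6) = 12 > 0 ⇒ local minimum; P''(0) = -12 < 0 ⇒ local maximum.
So the local maximum value is P(0) = -2.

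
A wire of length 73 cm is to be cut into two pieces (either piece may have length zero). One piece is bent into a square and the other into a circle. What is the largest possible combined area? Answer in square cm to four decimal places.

Let x be the length used for the square. Square side x/4; circle radius (73−x)/(2π).
A(x) = (x/4)² + π·((73−x)/(2π))² = x²/16 + (73−x)²/(4π) for 0 ≤ x ≤ 73. A'(x) = x/8 − (73−x)/(2π) = 0 gives x = 4·73/(π+4) ≈ 40.8872.
A'' > 0, so the interior critical point is a minimum; the maximum is at an endpoint. A(0) = 424.0683 and A(73) = 333.0625, so the largest area is 424.0683.

424.0683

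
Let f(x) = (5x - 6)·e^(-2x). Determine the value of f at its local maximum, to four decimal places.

0.0834

Differentiating with the product rule gives f'(x) = (-10x + 17)·e^(-2x). Since e^(-2x) > 0, the only critical point is x = 17/10.
f''(17/10) has the same sign as -10 < 0, so this is a local maximum.
f(17/10) = (5/2)·e^(-17/5) ≈ 0.0834.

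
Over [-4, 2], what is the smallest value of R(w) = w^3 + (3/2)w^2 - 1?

The derivative is 3w^2 + 3w, which vanishes at w = -1 and w = 0.
Evaluating at the critical points and endpoints: R(-4) = -41, R(-1) = -1/2, R(0) = -1, R(2) = 13.
The minimum over the interval is -41, attained at w = -4.

-41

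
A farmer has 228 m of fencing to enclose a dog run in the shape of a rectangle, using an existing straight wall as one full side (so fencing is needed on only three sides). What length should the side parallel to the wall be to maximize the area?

Let the sides perpendicular to the wall have length x and the parallel side y, so 2x + y = 228 and the area is A = xy = x(228 − 2x).
A'(x) = 228 − 4x = 0 gives x = 57, and A''(x) = −4 < 0 confirms a maximum.
Then y = 228 − 2·57 = 114 and A = 6498.

114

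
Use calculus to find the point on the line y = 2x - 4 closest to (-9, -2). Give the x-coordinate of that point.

-1

Minimize D(x)^2 = (x + 9)^2 + (2x - 2)^2.
d/dx[D^2] = 2(x + 9) + 2·2·(2x - 2) = 0 ⇒ x = -1.
Then y = -6 and the distance is √(80) ≈ 8.9443.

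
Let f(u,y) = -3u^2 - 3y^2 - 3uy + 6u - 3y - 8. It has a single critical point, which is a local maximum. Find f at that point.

-1

∂f/∂u = -6u - 3y + 6 = 0 and ∂f/∂y = -3u - 6y - 3 = 0, so (u, y) = (5/3, -4/3).
The Hessian has f_{uu} = -6, f_{yy} = -6, f_{uy} = -3, giving D = 27 > 0 with f_{uu} < 0, so the point is a local maximum.
f(5/3, -4/3) = -1.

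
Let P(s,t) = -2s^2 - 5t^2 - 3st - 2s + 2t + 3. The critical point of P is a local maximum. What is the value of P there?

∂P/∂s = -4s - 3t - 2 = 0 and ∂P/∂t = -3s - 10t + 2 = 0, so (s, t) = (-26/31, 14/31).
The Hessian has P_{ss} = -4, P_{tt} = -10, P_{st} = -3, giving D = 31 > 0 with P_{ss} < 0, so the point is a local maximum.
P(-26/31, 14/31) = 133/31.

133/31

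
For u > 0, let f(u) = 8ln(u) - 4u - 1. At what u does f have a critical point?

2

f'(u) = 8/u − 4 = 0 gives u = 2.
f''(u) = -8/u², which is negative for u > 0, so this is a local maximum.
f(2) = 8·ln(2) - 8 - 1 ≈ -3.4548.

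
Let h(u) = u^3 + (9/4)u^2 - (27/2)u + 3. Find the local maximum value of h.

h'(u) = 3u^2 + (9/2)u - 27/2 = 0 at u = -3, 3/2.
Second-derivative test with h''(u) = 6u + 9/2: h''(-3) = -27/2 < 0 ⇒ local maximum; h''(3/2) = 27/2 > 0 ⇒ local minimum.
The local maximum is h(-3) = 147/4.

147/4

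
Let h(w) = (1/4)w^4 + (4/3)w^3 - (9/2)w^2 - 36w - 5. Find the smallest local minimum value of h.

-389/4

Critical points: h'(w) = w^3 + 4w^2 - 9w - 36 vanishes at w = -4, -3, 3.
Second-derivative test with h''(w) = 3w^2 + 8w - 9: h''(-4) = 7 > 0 ⇒ local minimum; h''(-3) = -6 < 0 ⇒ local maximum; h''(3) = 42 > 0 ⇒ local minimum.
The smallest local minimum is h(3) = -389/4.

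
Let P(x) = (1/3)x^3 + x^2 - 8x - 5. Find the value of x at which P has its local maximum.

P'(x) = x^2 + 2x - 8 = 0 at x = -4, 2.
P''(x) = 2x + 2. P''(-4) = -6 < 0 ⇒ local maximum; P''(2) = 6 > 0 ⇒ local minimum.
Thus P has its local maximum at x = -4, with value 65/3.

-4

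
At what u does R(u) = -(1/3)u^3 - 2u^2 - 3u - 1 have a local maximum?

R'(u) = -u^2 - 4u - 3. Setting R'(u) = 0 gives u ∈ {-3, -1}.
Second-derivative test with R''(u) = -2u - 4: R''(-3) = 2 > 0 ⇒ local minimum; R''(-1) = -2 < 0 ⇒ local maximum.
Thus R has its local maximum at u = -1, with value 1/3.

-1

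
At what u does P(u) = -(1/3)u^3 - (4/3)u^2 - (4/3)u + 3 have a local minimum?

-2

P'(u) = -u^2 - (8/3)u - 4/3 = 0 at u = -2, -2/3.
Second-derivative test with P''(u) = -2u - 8/3: P''(-2) = 4/3 > 0 ⇒ local minimum; P''(-2/3) = -4/3 < 0 ⇒ local maximum.
So the local minimum value is P(-2) = 3.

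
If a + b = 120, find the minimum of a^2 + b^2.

With a + b = 120, a^2 + b^2 = a^2 + (120 − a)^2.
The derivative 2a − 2(120 − a) = 4a − 240 vanishes at a = 60; second derivative 4 > 0, a minimum.
The minimum is 2·(60)^2 = 7200.

7200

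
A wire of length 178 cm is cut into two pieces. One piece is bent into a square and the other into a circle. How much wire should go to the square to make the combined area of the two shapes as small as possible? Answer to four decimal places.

99.6976

Let x be the length used for the square. Square side x/4; circle radius (178−x)/(2π).
A(x) = (x/4)² + π·((178−x)/(2π))² = x²/16 + (178−x)²/(4π) for 0 ≤ x ≤ 178. A'(x) = x/8 − (178−x)/(2π) = 0 gives x = 4·178/(π+4) ≈ 99.6976.
A'' = 1/8 + 1/(2π) > 0, so this gives the minimum combined area; x ≈ 99.6976 cm to the square.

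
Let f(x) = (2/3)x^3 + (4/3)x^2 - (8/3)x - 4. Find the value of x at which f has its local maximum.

-2

f'(x) = 2x^2 + (8/3)x - 8/3. Setting f'(x) = 0 gives x ∈ {-2, 2/3}.
Second-derivative test with f''(x) = 4x + 8/3: f''(-2) = -16/3 < 0 ⇒ local maximum; f''(2/3) = 16/3 > 0 ⇒ local minimum.
Thus f has its local maximum at x = -2, with value 4/3.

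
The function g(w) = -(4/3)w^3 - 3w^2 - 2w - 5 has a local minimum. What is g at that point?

Critical points: g'(w) = -4w^2 - 6w - 2 vanishes at w = -1, -1/2.
Second-derivative test with g''(w) = -8w - 6: g''(-1) = 2 > 0 ⇒ local minimum; g''(-1/2) = -2 < 0 ⇒ local maximum.
So the local minimum value is g(-1) = -14/3.

-14/3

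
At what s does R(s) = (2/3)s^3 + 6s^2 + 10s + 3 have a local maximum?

-5

R'(s) = 2s^2 + 12s + 10 = 0 at s = -5, -1.
Since R''(s) = 4s + 12, we get R''(-5) = -8 < 0 ⇒ local maximum; R''(-1) = 8 > 0 ⇒ local minimum.
The local maximum is R(-5) = 59/3.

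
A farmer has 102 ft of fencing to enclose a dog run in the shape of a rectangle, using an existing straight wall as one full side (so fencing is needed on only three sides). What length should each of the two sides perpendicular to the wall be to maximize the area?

51/2

Let the sides perpendicular to the wall have length x and the parallel side y, so 2x + y = 102 and the area is A = xy = x(102 − 2x).
A'(x) = 102 − 4x = 0 gives x = 51/2, and A''(x) = −4 < 0 confirms a maximum.
Then y = 102 − 2·51/2 = 51 and A = 2601/2.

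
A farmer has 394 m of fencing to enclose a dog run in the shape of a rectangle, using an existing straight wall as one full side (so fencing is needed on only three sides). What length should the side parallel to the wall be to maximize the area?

197

Let the sides perpendicular to the wall have length x and the parallel side y, so 2x + y = 394 and the area is A = xy = x(394 − 2x).
A'(x) = 394 − 4x = 0 gives x = 197/2, and A''(x) = −4 < 0 confirms a maximum.
Then y = 394 − 2·197/2 = 197 and A = 38809/2.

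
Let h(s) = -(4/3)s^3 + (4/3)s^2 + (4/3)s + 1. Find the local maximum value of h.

h'(s) = -4s^2 + (8/3)s + 4/3 = 0 at s = -1/3, 1.
h''(s) = -8s + 8/3. h''(-1/3) = 16/3 > 0 ⇒ local minimum; h''(1) = -16/3 < 0 ⇒ local maximum.
The local maximum is h(1) = 7/3.

7/3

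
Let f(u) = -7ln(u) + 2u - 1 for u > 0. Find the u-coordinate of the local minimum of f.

f'(u) = -7/u + 2 = 0 gives u = 7/2.
f''(u) = 7/u², which is positive for u > 0, so this is a local minimum.
f(7/2) = -7·ln(7/2) + 7 - 1 ≈ -2.7693.

7/2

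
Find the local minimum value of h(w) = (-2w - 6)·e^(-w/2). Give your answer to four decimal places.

By the product rule, h'(w) = (w + 1)·e^(-w/2). Since e^(-w/2) > 0, the only critical point is w = -1.
h''(-1) has the same sign as 1 > 0, so this is a local minimum.
h(-1) = (-4)·e^(1/2) ≈ -6.5949.

-6.5949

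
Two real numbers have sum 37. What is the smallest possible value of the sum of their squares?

With a + b = 37, a^2 + b^2 = a^2 + (37 − a)^2.
The derivative 2a − 2(37 − a) = 4a − 74 vanishes at a = 37/2; second derivative 4 > 0, a minimum.
The minimum is 2·(37/2)^2 = 1369/2.

1369/2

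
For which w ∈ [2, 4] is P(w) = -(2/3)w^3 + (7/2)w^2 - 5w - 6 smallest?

4

Differentiating, P'(w) = -2w^2 + 7w - 5; whose only zero in [2, 4] is w = 5/2.
Evaluating at the critical points and endpoints: P(2) = -22/3; P(5/2) = -169/24; P(4) = -38/3.
The minimum over the interval is -38/3, attained at w = 4.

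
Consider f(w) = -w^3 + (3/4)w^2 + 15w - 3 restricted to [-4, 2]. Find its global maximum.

22

f'(w) = -3w^2 + (3/2)w + 15, whose only zero in [-4, 2] is w = -2.
Evaluating at the critical points and endpoints: f(-4) = 13; f(-2) = -22; f(2) = 22.
Hence the absolute maximum is 22 at w = 2.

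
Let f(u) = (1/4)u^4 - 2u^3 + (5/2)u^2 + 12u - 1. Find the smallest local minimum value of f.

-33/4

Critical points: f'(u) = u^3 - 6u^2 + 5u + 12 vanishes at u = -1, 3, 4.
Second-derivative test with f''(u) = 3u^2 - 12u + 5: f''(-1) = 20 > 0 ⇒ local minimum; f''(3) = -4 < 0 ⇒ local maximum; f''(4) = 5 > 0 ⇒ local minimum.
So the smallest local minimum value is f(-1) = -33/4.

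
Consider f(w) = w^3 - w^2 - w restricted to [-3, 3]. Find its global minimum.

The derivative is 3w^2 - 2w - 1, which vanishes at w = -1/3 and w = 1.
Evaluating at the critical points and endpoints: f(-3) = -33, f(-1/3) = 5/27, f(1) = -1, f(3) = 15.
Hence the absolute minimum is -33 at w = -3.

-33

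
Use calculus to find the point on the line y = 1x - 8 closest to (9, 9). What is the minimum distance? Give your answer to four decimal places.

5.6569

Minimize D(x)^2 = (x - 9)^2 + (x - 17)^2.
d/dx[D^2] = 2(x - 9) + 2·1·(x - 17) = 0 ⇒ x = 13.
Then y = 5 and the distance is √(32) ≈ 5.6569.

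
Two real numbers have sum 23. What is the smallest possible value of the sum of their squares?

With a + b = 23, a^2 + b^2 = a^2 + (23 − a)^2.
The derivative 2a − 2(23 − a) = 4a − 46 vanishes at a = 23/2; second derivative 4 > 0, a minimum.
The minimum is 2·(23/2)^2 = 529/2.

529/2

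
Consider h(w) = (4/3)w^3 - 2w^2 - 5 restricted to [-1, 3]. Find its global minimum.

-25/3

Differentiating, h'(w) = 4w^2 - 4w; which vanishes at w = 0 and w = 1.
Candidates: h(-1) = -25/3, h(0) = -5, h(1) = -17/3, h(3) = 13.
So the minimum is h(-1) = -25/3.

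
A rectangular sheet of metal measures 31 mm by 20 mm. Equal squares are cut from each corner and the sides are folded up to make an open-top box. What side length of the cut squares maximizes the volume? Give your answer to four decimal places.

With cut size x, the volume is V(x) = x(31 − 2x)(20 − 2x) for 0 < x < 10.
V'(x) = 12x^2 − 204x + 620. Setting V'(x) = 0 gives x ≈ 3.9631 (the root in (0, 10)).
V''(x) = 24x − 204 is negative there, so this is the maximum; V ≈ 1104.0739.

3.9631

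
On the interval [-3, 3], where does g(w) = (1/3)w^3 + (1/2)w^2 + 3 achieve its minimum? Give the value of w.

g'(w) = w^2 + w, which vanishes at w = -1 and w = 0.
Evaluating at the critical points and endpoints: g(-3) = -3/2,  g(-1) = 19/6,  g(0) = 3,  g(3) = 33/2.
The minimum over the interval is -3/2, attained at w = -3.

-3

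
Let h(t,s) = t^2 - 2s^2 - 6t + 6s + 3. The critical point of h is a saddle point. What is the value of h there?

∂h/∂t = 2t - 6 = 0 and ∂h/∂s = -4s + 6 = 0, so (t, s) = (3, 3/2).
The Hessian has h_{tt} = 2, h_{ss} = -4, h_{ts} = 0, giving D = -8 < 0, so the point is a saddle point.
h(3, 3/2) = -3/2.

-3/2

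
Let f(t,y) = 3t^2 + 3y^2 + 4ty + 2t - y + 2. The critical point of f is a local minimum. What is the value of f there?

∂f/∂t = 6t + 4y + 2 = 0 and ∂f/∂y = 4t + 6y - 1 = 0, so (t, y) = (-4/5, 7/10).
The Hessian has f_{tt} = 6, f_{yy} = 6, f_{ty} = 4, giving D = 20 > 0 with f_{tt} > 0, so the point is a local minimum.
f(-4/5, 7/10) = 17/20.

17/20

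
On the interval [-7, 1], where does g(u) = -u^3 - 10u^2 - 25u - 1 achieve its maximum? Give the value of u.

The derivative is -3u^2 - 20u - 25, which vanishes at u = -5 and u = -5/3.
Candidates: g(-7) = 27, g(-5) = -1, g(-5/3) = 473/27, g(1) = -37.
Hence the absolute maximum is 27 at u = -7.

-7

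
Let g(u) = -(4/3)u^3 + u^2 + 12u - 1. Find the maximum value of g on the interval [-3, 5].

Differentiating, g'(u) = -4u^2 + 2u + 12; which vanishes at u = -3/2 and u = 2.
Candidates: g(-3) = 8, g(-3/2) = -49/4, g(2) = 49/3, g(5) = -248/3.
So the maximum is g(2) = 49/3.

49/3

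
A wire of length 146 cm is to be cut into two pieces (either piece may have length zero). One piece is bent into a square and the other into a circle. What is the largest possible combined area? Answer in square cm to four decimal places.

Let x be the length used for the square. Square side x/4; circle radius (146−x)/(2π).
A(x) = (x/4)² + π·((146−x)/(2π))² = x²/16 + (146−x)²/(4π) for 0 ≤ x ≤ 146. A'(x) = x/8 − (146−x)/(2π) = 0 gives x = 4·146/(π+4) ≈ 81.7745.
A'' > 0, so the interior critical point is a minimum; the maximum is at an endpoint. A(0) = 1696.2734 and A(146) = 1332.2500, so the largest area is 1696.2734.

1696.2734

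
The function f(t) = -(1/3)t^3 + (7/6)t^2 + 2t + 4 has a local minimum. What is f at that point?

Critical points: f'(t) = -t^2 + (7/3)t + 2 vanishes at t = -2/3, 3.
Second-derivative test with f''(t) = -2t + 7/3: f''(-2/3) = 11/3 > 0 ⇒ local minimum; f''(3) = -11/3 < 0 ⇒ local maximum.
Thus f has its local minimum at t = -2/3, with value 266/81.

266/81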